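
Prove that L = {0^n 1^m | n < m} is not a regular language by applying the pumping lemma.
Assume L is regular with pumping length p. Idea: pumping up the 0-block makes the 0-count reach the 1-count.
Choose s = 0^p 1^(p+1) ∈ L. By the pumping lemma, s = xyz with |xy| ≤ p, |y| > 0, so y = 0^k with k ≥ 1. Then xy²z = 0^(p+k) 1^(p+1). Since p+k ≥ p+1, the number of 0's is no longer strictly less than the number of 1's, so xy²z ∉ L.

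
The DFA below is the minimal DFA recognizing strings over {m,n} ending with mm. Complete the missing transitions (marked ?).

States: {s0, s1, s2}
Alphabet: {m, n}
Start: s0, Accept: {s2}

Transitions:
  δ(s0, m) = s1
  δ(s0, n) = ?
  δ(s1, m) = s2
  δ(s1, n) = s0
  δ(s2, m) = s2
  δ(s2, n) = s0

From the language and accept set, identify what each state tracks — s0: last symbol not m; s1: one trailing m; s2: two trailing m's.
Each missing δ(q, a) is the state matching the new tracked value after reading a.
δ(s0, n) = s0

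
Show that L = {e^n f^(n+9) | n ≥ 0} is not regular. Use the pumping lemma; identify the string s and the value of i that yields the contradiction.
Assume L is regular with pumping length p. Idea: pumping the e-block breaks the fixed offset of 9.
Choose s = e^p f^(p+9) ∈ L. By the pumping lemma, s = xyz with |xy| ≤ p, |y| > 0, so y = e^k with k ≥ 1. Then xy²z = e^(p+k) f^(p+9). For this to be in L we would need p+9 = (p+k)+9, i.e. k = 0, contradicting k ≥ 1. So xy²z ∉ L.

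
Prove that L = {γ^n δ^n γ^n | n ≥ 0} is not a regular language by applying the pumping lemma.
Assume L is regular with pumping length p. Idea: pumping the first γ-block unbalances it against the other two.
Choose s = γ^p δ^p γ^p ∈ L (|s| = 3p ≥ p). By the pumping lemma, s = xyz with |xy| ≤ p, |y| > 0, so y = γ^k with k ≥ 1, inside the first γ-block. Then xy²z = γ^(p+k) δ^p γ^p. The first block has length p+k ≠ p, so the three block lengths are no longer equal and xy²z ∉ L.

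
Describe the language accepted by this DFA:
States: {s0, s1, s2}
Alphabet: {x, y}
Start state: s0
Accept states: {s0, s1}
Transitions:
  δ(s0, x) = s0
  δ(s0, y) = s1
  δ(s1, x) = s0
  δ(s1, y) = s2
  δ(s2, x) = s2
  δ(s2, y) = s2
Testing a few strings:
  'xxxy' → accept
  'x' → accept
  'yyy' → reject
  'yyxx' → reject
State roles: s0=last symbol not y (ok); s1=last symbol y (ok); s2=saw yy (dead)
All strings over {x,y} with no two consecutive y's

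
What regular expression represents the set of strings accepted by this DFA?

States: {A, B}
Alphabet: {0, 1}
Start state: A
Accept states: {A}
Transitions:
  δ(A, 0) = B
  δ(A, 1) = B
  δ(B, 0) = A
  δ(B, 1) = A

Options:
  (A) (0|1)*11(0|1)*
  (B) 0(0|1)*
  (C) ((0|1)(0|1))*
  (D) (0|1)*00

Check each option against the DFA on short strings; one disagreement eliminates an option:
  (A) (0|1)*11(0|1)*: on ε the DFA stays in A and accepts (A ∈ Accept), but the regex does not match it → eliminate
  (B) 0(0|1)*: on ε the DFA stays in A and accepts (A ∈ Accept), but the regex does not match it → eliminate
  (C) ((0|1)(0|1))*: agrees with the DFA on every string of length ≤ 6
  (D) (0|1)*00: on ε the DFA stays in A and accepts (A ∈ Accept), but the regex does not match it → eliminate
Only (C) is consistent with the DFA.
(C) ((0|1)(0|1))*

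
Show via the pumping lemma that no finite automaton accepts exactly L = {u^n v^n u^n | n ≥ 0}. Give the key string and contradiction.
Assume L is regular with pumping length p. Idea: pumping the first u-block unbalances it against the other two.
Choose s = u^p v^p u^p ∈ L (|s| = 3p ≥ p). By the pumping lemma, s = xyz with |xy| ≤ p, |y| > 0, so y = u^k with k ≥ 1, inside the first u-block. Then xy²z = u^(p+k) v^p u^p. The first block has length p+k ≠ p, so the three block lengths are no longer equal and xy²z ∉ L.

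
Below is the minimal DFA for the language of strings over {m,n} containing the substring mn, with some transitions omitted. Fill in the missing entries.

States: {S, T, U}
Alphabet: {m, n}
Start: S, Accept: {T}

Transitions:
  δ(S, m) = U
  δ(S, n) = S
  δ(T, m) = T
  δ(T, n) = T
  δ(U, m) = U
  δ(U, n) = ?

From the language and accept set, identify what each state tracks — S: no m seen yet; T: substring mn seen; U: seen a m, waiting for n.
Each missing δ(q, a) is the state matching the new tracked value after reading a.
δ(U, n) = T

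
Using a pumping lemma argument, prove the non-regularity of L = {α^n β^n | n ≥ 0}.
Assume L is regular with pumping length p. Idea: pumping the α-block changes the count balance.
Choose s = α^p β^p (length 2p ≥ p). By the pumping lemma, s = xyz with |xy| ≤ p, |y| > 0. So y = α^k for some k > 0 (since xy is entirely within the α's). Pumping gives xy²z = α^(p+k) β^p, which is not in L since p+k ≠ p.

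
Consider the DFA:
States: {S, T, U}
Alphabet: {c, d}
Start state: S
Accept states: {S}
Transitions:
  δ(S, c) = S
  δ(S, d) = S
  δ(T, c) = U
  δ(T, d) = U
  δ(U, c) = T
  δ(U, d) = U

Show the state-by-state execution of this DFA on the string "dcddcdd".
read 'd': S → S
  read 'c': S → S
  read 'd': S → S
  read 'd': S → S
  read 'c': S → S
  read 'd': S → S
  read 'd': S → S
S -> S -> S -> S -> S -> S -> S -> S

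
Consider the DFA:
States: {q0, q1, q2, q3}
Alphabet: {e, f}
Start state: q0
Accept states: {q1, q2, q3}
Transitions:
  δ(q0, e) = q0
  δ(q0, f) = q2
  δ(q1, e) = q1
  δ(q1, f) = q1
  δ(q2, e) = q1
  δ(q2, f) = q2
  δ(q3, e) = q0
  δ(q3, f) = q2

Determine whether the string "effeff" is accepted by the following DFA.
Processing string "effeff":
  q0 --e--> q0
  q0 --f--> q2
  q2 --f--> q2
  q2 --e--> q1
  q1 --f--> q1
  q1 --f--> q1
Final state: q1
Accept states: {q1, q2, q3}
Yes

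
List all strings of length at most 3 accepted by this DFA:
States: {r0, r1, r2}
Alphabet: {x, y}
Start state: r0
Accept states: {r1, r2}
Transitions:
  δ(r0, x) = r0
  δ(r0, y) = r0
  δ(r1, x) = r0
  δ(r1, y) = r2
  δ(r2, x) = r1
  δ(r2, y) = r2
None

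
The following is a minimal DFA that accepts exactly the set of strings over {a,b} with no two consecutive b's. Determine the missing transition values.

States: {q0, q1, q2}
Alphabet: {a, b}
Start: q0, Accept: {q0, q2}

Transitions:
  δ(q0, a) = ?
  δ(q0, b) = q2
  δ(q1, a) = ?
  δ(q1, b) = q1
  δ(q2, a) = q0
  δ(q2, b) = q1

From the language and accept set, identify what each state tracks — q0: last symbol not b (ok); q1: saw bb (dead); q2: last symbol b (ok).
Each missing δ(q, a) is the state matching the new tracked value after reading a.
δ(q0, a) = q0; δ(q1, a) = q1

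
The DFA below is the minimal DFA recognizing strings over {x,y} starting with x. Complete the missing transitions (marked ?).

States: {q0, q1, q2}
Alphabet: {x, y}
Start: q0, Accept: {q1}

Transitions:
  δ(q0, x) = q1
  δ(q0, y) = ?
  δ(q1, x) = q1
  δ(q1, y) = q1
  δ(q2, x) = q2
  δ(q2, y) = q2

From the language and accept set, identify what each state tracks — q0: no input read; q1: started with x; q2: started with y (dead).
Each missing δ(q, a) is the state matching the new tracked value after reading a.
δ(q0, y) = q2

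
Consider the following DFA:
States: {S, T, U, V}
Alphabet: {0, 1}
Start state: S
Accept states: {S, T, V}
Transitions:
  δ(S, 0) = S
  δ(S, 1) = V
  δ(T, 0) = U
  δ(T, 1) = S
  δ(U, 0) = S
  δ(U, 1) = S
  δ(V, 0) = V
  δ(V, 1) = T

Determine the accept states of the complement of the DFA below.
Complement accept states = All states \ Original accept states
= {S, T, U, V} \ {S, T, V}
{U}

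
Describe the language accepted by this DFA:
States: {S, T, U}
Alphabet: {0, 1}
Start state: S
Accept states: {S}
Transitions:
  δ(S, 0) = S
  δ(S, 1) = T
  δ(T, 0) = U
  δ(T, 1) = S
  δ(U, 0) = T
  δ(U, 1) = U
Testing a few strings:
  '011' → accept
  '0' → accept
  '01' → reject
  '0000' → accept
State roles: S=value ≡ 0 (mod 3); T=value ≡ 1 (mod 3); U=value ≡ 2 (mod 3)
All binary strings representing a multiple of 3 (read in base 2; leading zeros allowed and ε counts as 0)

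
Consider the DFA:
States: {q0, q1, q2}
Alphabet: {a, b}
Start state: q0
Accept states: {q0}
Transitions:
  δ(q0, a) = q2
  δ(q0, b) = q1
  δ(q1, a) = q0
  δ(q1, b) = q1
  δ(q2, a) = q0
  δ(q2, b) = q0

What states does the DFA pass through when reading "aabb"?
read 'a': q0 → q2
  read 'a': q2 → q0
  read 'b': q0 → q1
  read 'b': q1 → q1
q0 -> q2 -> q0 -> q1 -> q1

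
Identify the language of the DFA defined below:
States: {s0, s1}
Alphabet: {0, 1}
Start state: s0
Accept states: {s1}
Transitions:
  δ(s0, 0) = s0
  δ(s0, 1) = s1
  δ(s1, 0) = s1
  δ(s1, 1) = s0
Testing a few strings:
  '11' → reject
  '0' → reject
  '10' → accept
  '110' → reject
State roles: s0=even number of 1's so far; s1=odd number of 1's so far
All binary strings with an odd number of 1's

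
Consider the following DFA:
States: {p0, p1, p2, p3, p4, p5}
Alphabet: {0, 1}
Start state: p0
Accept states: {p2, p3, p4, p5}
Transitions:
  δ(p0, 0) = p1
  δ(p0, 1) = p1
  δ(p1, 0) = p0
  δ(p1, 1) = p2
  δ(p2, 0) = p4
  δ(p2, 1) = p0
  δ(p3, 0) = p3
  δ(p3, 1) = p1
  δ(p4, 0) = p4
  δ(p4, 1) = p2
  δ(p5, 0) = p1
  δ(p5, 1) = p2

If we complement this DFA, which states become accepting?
Complement accept states = All states \ Original accept states
= {p0, p1, p2, p3, p4, p5} \ {p2, p3, p4, p5}
{p0, p1}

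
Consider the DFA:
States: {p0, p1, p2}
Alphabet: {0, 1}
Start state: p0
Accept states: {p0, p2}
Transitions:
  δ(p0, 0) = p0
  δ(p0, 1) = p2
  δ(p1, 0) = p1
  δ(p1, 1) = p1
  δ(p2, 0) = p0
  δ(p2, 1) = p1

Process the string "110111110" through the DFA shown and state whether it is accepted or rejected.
Processing string "110111110":
  p0 --1--> p2
  p2 --1--> p1
  p1 --0--> p1
  p1 --1--> p1
  p1 --1--> p1
  p1 --1--> p1
  p1 --1--> p1
  p1 --1--> p1
  p1 --0--> p1
Final state: p1
Accept states: {p0, p2}
No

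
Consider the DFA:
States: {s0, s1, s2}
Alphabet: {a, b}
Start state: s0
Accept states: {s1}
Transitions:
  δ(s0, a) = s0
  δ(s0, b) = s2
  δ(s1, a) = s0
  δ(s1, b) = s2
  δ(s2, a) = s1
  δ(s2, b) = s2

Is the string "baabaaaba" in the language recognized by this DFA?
Processing string "baabaaaba":
  s0 --b--> s2
  s2 --a--> s1
  s1 --a--> s0
  s0 --b--> s2
  s2 --a--> s1
  s1 --a--> s0
  s0 --a--> s0
  s0 --b--> s2
  s2 --a--> s1
Final state: s1
Accept states: {s1}
Yes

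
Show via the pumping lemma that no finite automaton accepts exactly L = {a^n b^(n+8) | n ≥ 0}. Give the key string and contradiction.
Assume L is regular with pumping length p. Idea: pumping the a-block breaks the fixed offset of 8.
Choose s = a^p b^(p+8) ∈ L. By the pumping lemma, s = xyz with |xy| ≤ p, |y| > 0, so y = a^k with k ≥ 1. Then xy²z = a^(p+k) b^(p+8). For this to be in L we would need p+8 = (p+k)+8, i.e. k = 0, contradicting k ≥ 1. So xy²z ∉ L.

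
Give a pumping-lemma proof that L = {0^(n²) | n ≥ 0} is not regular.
Assume L is regular with pumping length p. Idea: pumping adds a fixed amount, but gaps between consecutive squares grow.
Choose s = 0^(p²) (length p² ≥ p). By the pumping lemma, s = xyz with |xy| ≤ p, |y| > 0, so |y| = k with 1 ≤ k ≤ p. Then |xy²z| = p²+k. Since p² < p²+k ≤ p²+p < (p+1)², the length p²+k lies strictly between consecutive squares, so it is not a perfect square and xy²z ∉ L.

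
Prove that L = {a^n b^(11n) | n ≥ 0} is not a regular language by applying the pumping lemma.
Assume L is regular with pumping length p. Idea: pumping the a-block breaks the 1:11 ratio.
Choose s = a^p b^(11p) (length 12p ≥ p). By the pumping lemma, s = xyz with |xy| ≤ p, |y| > 0, so y = a^k with k ≥ 1. Then xy²z = a^(p+k) b^(11p). For this to be in L we would need 11p = 11(p+k), i.e. 11k = 0, contradicting k ≥ 1. So xy²z ∉ L.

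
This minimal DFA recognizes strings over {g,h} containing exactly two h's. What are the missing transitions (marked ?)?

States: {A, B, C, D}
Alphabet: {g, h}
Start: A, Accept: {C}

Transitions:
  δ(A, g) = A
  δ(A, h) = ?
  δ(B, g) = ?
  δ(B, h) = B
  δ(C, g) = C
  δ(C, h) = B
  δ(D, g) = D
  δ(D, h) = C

From the language and accept set, identify what each state tracks — A: zero h's; B: ≥ three h's (dead); C: two h's; D: one h.
Each missing δ(q, a) is the state matching the new tracked value after reading a.
δ(A, h) = D; δ(B, g) = B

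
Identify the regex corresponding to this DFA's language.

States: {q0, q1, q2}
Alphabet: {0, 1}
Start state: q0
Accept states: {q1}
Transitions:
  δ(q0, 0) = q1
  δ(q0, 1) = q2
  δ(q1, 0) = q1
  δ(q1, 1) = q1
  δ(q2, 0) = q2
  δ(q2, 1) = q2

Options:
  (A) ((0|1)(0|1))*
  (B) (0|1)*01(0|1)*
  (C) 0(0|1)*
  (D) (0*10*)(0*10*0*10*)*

Check each option against the DFA on short strings; one disagreement eliminates an option:
  (A) ((0|1)(0|1))*: on ε the DFA stays in q0 and rejects (q0 ∉ Accept), but the regex matches it → eliminate
  (B) (0|1)*01(0|1)*: on '0' the DFA goes q0 → q1 and accepts (q1 ∈ Accept), but the regex does not match it → eliminate
  (C) 0(0|1)*: agrees with the DFA on every string of length ≤ 6
  (D) (0*10*)(0*10*0*10*)*: on '0' the DFA goes q0 → q1 and accepts (q1 ∈ Accept), but the regex does not match it → eliminate
Only (C) is consistent with the DFA.
(C) 0(0|1)*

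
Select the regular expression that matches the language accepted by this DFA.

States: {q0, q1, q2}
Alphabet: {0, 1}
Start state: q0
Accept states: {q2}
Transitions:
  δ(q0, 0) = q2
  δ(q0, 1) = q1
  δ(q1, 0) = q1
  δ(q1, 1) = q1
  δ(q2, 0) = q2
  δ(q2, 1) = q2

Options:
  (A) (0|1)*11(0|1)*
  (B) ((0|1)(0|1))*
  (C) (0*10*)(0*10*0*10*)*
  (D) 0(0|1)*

Check each option against the DFA on short strings; one disagreement eliminates an option:
  (A) (0|1)*11(0|1)*: on '0' the DFA goes q0 → q2 and accepts (q2 ∈ Accept), but the regex does not match it → eliminate
  (B) ((0|1)(0|1))*: on ε the DFA stays in q0 and rejects (q0 ∉ Accept), but the regex matches it → eliminate
  (C) (0*10*)(0*10*0*10*)*: on '0' the DFA goes q0 → q2 and accepts (q2 ∈ Accept), but the regex does not match it → eliminate
  (D) 0(0|1)*: agrees with the DFA on every string of length ≤ 6
Only (D) is consistent with the DFA.
(D) 0(0|1)*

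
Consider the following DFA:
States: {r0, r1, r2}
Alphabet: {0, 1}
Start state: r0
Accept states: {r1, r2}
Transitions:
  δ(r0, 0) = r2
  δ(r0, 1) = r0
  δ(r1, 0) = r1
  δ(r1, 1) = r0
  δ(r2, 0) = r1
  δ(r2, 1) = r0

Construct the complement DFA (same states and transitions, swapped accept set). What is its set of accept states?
Complement accept states = All states \ Original accept states
= {r0, r1, r2} \ {r1, r2}
{r0}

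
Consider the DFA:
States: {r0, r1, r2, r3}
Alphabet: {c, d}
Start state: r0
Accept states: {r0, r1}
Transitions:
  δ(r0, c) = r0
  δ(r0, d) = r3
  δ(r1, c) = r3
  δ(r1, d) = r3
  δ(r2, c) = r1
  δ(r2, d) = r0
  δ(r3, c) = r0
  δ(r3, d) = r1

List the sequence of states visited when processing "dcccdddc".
read 'd': r0 → r3
  read 'c': r3 → r0
  read 'c': r0 → r0
  read 'c': r0 → r0
  read 'd': r0 → r3
  read 'd': r3 → r1
  read 'd': r1 → r3
  read 'c': r3 → r0
r0 -> r3 -> r0 -> r0 -> r0 -> r3 -> r1 -> r3 -> r0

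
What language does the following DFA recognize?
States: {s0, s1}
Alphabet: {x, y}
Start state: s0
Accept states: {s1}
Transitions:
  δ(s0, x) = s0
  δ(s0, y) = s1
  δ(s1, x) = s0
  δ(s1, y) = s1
Testing a few strings:
  'yx' → reject
  'xy' → accept
  'xxx' → reject
  'x' → reject
State roles: s0=last symbol not y; s1=last symbol is y
All strings over {x,y} ending with y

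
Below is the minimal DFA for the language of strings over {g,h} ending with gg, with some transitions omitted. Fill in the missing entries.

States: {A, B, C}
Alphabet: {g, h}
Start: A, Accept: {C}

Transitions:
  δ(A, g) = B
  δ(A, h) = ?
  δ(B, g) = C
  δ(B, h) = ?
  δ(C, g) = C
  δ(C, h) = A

From the language and accept set, identify what each state tracks — A: last symbol not g; B: one trailing g; C: two trailing g's.
Each missing δ(q, a) is the state matching the new tracked value after reading a.
δ(A, h) = A; δ(B, h) = A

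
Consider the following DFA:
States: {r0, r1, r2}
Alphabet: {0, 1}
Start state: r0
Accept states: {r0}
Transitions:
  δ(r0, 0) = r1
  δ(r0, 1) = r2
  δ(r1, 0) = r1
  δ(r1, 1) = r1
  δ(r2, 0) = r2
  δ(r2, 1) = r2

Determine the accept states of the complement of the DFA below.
Complement accept states = All states \ Original accept states
= {r0, r1, r2} \ {r0}
{r1, r2}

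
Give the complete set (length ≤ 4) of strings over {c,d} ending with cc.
cc, ccc, dcc, cccc, cdcc, dccc, ddcc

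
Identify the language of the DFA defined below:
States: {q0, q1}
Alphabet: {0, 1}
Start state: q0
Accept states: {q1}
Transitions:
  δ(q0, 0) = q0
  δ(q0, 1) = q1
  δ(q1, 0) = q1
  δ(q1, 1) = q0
Testing a few strings:
  '010' → accept
  '0' → reject
  '10' → accept
  '1' → accept
State roles: q0=even number of 1's so far; q1=odd number of 1's so far
All binary strings with an odd number of 1's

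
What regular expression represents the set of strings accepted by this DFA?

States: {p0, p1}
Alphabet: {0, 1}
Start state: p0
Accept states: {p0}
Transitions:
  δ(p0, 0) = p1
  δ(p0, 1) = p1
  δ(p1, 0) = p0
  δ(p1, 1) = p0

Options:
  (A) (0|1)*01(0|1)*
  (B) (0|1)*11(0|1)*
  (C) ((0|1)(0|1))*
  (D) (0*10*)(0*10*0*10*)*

Check each option against the DFA on short strings; one disagreement eliminates an option:
  (A) (0|1)*01(0|1)*: on ε the DFA stays in p0 and accepts (p0 ∈ Accept), but the regex does not match it → eliminate
  (B) (0|1)*11(0|1)*: on ε the DFA stays in p0 and accepts (p0 ∈ Accept), but the regex does not match it → eliminate
  (C) ((0|1)(0|1))*: agrees with the DFA on every string of length ≤ 6
  (D) (0*10*)(0*10*0*10*)*: on ε the DFA stays in p0 and accepts (p0 ∈ Accept), but the regex does not match it → eliminate
Only (C) is consistent with the DFA.
(C) ((0|1)(0|1))*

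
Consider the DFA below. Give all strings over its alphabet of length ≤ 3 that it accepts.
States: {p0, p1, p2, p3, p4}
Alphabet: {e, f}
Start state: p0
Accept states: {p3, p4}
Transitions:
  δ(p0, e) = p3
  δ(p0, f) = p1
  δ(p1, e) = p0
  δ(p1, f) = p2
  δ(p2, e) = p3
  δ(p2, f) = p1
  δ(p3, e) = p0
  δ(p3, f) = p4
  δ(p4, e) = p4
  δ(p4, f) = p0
e, ef, eee, efe, fee, ffe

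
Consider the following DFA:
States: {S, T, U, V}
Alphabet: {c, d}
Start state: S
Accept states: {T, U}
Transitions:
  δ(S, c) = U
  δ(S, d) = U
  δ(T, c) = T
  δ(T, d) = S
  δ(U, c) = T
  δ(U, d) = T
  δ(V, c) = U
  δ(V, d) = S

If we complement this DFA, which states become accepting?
Complement accept states = All states \ Original accept states
= {S, T, U, V} \ {T, U}
{S, V}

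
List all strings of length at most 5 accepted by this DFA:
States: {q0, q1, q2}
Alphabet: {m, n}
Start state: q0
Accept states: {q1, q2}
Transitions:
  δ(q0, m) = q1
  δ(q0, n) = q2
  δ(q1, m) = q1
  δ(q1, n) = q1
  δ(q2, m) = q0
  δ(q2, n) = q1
m, n, mm, mn, nn, mmm, mmn, mnm, mnn, nmm, nmn, nnm, nnn, mmmm, mmmn, mmnm, mmnn, mnmm, mnmn, mnnm, mnnn, nmmm, nmmn, nmnn, nnmm, nnmn, nnnm, nnnn, mmmmm, mmmmn, mmmnm, mmmnn, mmnmm, mmnmn, mmnnm, mmnnn, mnmmm, mnmmn, mnmnm, mnmnn, mnnmm, mnnmn, mnnnm, mnnnn, nmmmm, nmmmn, nmmnm, nmmnn, nmnmm, nmnmn, nmnnm, nmnnn, nnmmm, nnmmn, nnmnm, nnmnn, nnnmm, nnnmn, nnnnm, nnnnn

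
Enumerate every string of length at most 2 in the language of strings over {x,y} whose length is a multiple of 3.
ε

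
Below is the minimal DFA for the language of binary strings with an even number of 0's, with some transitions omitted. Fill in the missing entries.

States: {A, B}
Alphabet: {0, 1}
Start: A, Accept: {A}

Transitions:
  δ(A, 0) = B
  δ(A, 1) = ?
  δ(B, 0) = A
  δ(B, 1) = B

From the language and accept set, identify what each state tracks — A: even number of 0's so far; B: odd number of 0's so far.
Each missing δ(q, a) is the state matching the new tracked value after reading a.
δ(A, 1) = A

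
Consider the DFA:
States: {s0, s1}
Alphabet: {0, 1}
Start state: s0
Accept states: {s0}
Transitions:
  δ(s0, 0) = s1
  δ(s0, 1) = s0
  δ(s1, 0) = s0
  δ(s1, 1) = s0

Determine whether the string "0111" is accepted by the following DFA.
Processing string "0111":
  s0 --0--> s1
  s1 --1--> s0
  s0 --1--> s0
  s0 --1--> s0
Final state: s0
Accept states: {s0}
Yes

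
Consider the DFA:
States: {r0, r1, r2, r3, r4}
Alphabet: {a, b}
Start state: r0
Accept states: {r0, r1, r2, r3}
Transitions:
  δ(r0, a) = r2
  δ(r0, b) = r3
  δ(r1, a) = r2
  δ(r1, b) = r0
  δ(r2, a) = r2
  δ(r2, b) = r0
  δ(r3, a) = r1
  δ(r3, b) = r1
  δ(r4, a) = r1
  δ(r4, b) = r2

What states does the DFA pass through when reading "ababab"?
read 'a': r0 → r2
  read 'b': r2 → r0
  read 'a': r0 → r2
  read 'b': r2 → r0
  read 'a': r0 → r2
  read 'b': r2 → r0
r0 -> r2 -> r0 -> r2 -> r0 -> r2 -> r0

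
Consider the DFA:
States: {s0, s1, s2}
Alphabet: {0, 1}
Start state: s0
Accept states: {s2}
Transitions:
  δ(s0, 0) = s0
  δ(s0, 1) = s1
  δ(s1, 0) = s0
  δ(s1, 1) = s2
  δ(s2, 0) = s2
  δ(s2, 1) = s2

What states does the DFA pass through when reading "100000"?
read '1': s0 → s1
  read '0': s1 → s0
  read '0': s0 → s0
  read '0': s0 → s0
  read '0': s0 → s0
  read '0': s0 → s0
s0 -> s1 -> s0 -> s0 -> s0 -> s0 -> s0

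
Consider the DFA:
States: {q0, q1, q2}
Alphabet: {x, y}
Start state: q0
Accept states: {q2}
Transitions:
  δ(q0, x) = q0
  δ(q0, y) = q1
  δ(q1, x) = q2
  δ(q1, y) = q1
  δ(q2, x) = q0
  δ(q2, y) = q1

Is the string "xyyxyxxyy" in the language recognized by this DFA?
Processing string "xyyxyxxyy":
  q0 --x--> q0
  q0 --y--> q1
  q1 --y--> q1
  q1 --x--> q2
  q2 --y--> q1
  q1 --x--> q2
  q2 --x--> q0
  q0 --y--> q1
  q1 --y--> q1
Final state: q1
Accept states: {q2}
No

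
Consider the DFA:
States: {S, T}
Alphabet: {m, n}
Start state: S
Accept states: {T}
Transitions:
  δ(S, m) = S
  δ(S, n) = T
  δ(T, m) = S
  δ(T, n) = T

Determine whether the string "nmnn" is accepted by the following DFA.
Processing string "nmnn":
  S --n--> T
  T --m--> S
  S --n--> T
  T --n--> T
Final state: T
Accept states: {T}
Yes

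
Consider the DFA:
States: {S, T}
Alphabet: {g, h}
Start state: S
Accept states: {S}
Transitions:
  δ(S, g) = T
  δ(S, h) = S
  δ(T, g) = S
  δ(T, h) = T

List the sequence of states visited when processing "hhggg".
read 'h': S → S
  read 'h': S → S
  read 'g': S → T
  read 'g': T → S
  read 'g': S → T
S -> S -> S -> T -> S -> T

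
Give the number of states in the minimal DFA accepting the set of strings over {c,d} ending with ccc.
By Myhill–Nerode, count the distinguishable equivalence classes: 4 classes — one per longest suffix of the input that is a prefix of 'ccc' (lengths 0 through 3); only the length-3 class is accepting.
4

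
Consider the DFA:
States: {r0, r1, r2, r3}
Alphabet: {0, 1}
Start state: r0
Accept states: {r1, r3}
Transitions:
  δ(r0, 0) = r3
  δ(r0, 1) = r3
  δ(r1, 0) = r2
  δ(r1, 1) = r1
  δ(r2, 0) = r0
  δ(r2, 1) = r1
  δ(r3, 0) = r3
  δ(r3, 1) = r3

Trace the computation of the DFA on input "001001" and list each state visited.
read '0': r0 → r3
  read '0': r3 → r3
  read '1': r3 → r3
  read '0': r3 → r3
  read '0': r3 → r3
  read '1': r3 → r3
r0 -> r3 -> r3 -> r3 -> r3 -> r3 -> r3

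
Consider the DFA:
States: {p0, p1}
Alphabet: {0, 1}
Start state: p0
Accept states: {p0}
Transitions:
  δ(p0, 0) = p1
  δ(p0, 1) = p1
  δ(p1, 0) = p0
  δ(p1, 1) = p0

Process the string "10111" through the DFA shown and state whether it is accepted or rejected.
Processing string "10111":
  p0 --1--> p1
  p1 --0--> p0
  p0 --1--> p1
  p1 --1--> p0
  p0 --1--> p1
Final state: p1
Accept states: {p0}
No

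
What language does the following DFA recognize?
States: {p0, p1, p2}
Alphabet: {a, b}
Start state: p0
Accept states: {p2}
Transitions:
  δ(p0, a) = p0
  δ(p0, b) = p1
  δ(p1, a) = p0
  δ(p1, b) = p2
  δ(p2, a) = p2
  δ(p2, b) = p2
Testing a few strings:
  'bbba' → accept
  'a' → reject
  'bbab' → accept
  'aaa' → reject
State roles: p0=no progress toward bb; p1=one trailing b; p2=substring bb seen
All strings over {a,b} containing the substring bb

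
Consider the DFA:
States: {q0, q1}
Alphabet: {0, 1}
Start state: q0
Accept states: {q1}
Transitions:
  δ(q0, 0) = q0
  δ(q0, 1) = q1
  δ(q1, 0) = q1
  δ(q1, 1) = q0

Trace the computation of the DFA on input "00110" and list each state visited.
read '0': q0 → q0
  read '0': q0 → q0
  read '1': q0 → q1
  read '1': q1 → q0
  read '0': q0 → q0
q0 -> q0 -> q0 -> q1 -> q0 -> q0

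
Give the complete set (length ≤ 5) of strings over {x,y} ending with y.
y, xy, yy, xxy, xyy, yxy, yyy, xxxy, xxyy, xyxy, xyyy, yxxy, yxyy, yyxy, yyyy, xxxxy, xxxyy, xxyxy, xxyyy, xyxxy, xyxyy, xyyxy, xyyyy, yxxxy, yxxyy, yxyxy, yxyyy, yyxxy, yyxyy, yyyxy, yyyyy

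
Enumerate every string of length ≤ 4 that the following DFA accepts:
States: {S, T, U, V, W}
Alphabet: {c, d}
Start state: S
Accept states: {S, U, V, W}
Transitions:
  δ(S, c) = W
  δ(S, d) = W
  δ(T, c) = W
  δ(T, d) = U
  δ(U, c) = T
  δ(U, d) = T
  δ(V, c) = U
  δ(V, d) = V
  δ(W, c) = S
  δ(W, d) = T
ε, c, d, cc, dc, ccc, ccd, cdc, cdd, dcc, dcd, ddc, ddd, cccc, ccdc, cdcc, dccc, dcdc, ddcc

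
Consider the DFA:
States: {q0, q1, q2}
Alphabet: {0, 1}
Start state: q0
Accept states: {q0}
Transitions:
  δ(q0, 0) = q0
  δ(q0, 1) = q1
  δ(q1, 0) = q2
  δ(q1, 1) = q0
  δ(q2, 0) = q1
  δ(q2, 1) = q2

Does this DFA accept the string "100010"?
Processing string "100010":
  q0 --1--> q1
  q1 --0--> q2
  q2 --0--> q1
  q1 --0--> q2
  q2 --1--> q2
  q2 --0--> q1
Final state: q1
Accept states: {q0}
No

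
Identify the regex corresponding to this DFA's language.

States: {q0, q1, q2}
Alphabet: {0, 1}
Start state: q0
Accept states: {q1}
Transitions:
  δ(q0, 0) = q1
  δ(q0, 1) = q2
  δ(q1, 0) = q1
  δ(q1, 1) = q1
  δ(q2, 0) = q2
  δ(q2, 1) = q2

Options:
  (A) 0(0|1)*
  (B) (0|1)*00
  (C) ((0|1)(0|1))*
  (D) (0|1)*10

Check each option against the DFA on short strings; one disagreement eliminates an option:
  (A) 0(0|1)*: agrees with the DFA on every string of length ≤ 6
  (B) (0|1)*00: on '0' the DFA goes q0 → q1 and accepts (q1 ∈ Accept), but the regex does not match it → eliminate
  (C) ((0|1)(0|1))*: on ε the DFA stays in q0 and rejects (q0 ∉ Accept), but the regex matches it → eliminate
  (D) (0|1)*10: on '0' the DFA goes q0 → q1 and accepts (q1 ∈ Accept), but the regex does not match it → eliminate
Only (A) is consistent with the DFA.
(A) 0(0|1)*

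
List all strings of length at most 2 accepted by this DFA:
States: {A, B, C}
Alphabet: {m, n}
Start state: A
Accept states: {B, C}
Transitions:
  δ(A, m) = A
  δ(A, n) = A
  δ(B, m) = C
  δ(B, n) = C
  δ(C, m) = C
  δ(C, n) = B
None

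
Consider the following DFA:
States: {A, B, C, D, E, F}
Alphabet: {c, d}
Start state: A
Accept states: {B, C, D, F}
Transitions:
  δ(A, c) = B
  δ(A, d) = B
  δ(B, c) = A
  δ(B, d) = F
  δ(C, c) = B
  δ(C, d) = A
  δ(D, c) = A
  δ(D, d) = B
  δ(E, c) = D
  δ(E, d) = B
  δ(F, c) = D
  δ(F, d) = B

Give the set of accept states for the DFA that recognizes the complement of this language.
Complement accept states = All states \ Original accept states
= {A, B, C, D, E, F} \ {B, C, D, F}
{A, E}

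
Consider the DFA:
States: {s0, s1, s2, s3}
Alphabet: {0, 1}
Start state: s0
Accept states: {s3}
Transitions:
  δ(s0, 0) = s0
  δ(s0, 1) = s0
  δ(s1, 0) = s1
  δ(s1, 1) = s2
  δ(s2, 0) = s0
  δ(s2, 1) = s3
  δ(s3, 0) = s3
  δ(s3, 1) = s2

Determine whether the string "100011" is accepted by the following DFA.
Processing string "100011":
  s0 --1--> s0
  s0 --0--> s0
  s0 --0--> s0
  s0 --0--> s0
  s0 --1--> s0
  s0 --1--> s0
Final state: s0
Accept states: {s3}
No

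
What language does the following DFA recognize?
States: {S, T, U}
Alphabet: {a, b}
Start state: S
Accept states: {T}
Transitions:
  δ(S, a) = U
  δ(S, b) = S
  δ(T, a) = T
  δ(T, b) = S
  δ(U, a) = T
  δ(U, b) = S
Testing a few strings:
  'bab' → reject
  'abb' → reject
  'bb' → reject
  'aaaa' → accept
State roles: S=last symbol not a; T=two trailing a's; U=one trailing a
All strings over {a,b} ending with aa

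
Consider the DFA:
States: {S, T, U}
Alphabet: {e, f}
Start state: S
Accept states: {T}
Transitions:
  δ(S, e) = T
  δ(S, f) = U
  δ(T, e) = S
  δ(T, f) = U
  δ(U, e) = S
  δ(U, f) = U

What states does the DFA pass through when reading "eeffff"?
read 'e': S → T
  read 'e': T → S
  read 'f': S → U
  read 'f': U → U
  read 'f': U → U
  read 'f': U → U
S -> T -> S -> U -> U -> U -> U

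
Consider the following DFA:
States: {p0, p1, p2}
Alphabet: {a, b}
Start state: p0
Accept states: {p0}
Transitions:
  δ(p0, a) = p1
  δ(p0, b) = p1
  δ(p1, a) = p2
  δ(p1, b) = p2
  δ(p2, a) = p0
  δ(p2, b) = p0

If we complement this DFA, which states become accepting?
Complement accept states = All states \ Original accept states
= {p0, p1, p2} \ {p0}
{p1, p2}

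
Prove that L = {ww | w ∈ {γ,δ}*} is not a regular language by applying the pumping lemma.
Assume L is regular with pumping length p. Idea: pumping the leading γ-block breaks the equality of the two halves.
Choose s = γ^p δ γ^p δ ∈ L (with w = γ^p δ). |s| = 2p+2 ≥ p. By the pumping lemma, s = xyz with |xy| ≤ p, |y| > 0, so y = γ^k with k ≥ 1, in the first γ-block. Then xy²z = γ^(p+k) δ γ^p δ, of length 2p+2+k. If k is odd this length is odd, so it cannot be of the form ww. If k is even, each half has length p+1+k/2 ≤ p+k, so the first half lies entirely inside the leading γ-block and contains no δ, while the second half ends in δ; the halves differ. Either way xy²z ∉ L.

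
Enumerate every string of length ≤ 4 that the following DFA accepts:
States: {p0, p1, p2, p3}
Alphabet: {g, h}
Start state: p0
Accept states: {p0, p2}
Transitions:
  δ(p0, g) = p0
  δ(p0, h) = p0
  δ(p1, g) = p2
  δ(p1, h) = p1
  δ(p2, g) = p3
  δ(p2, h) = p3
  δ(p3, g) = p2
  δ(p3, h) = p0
ε, g, h, gg, gh, hg, hh, ggg, ggh, ghg, ghh, hgg, hgh, hhg, hhh, gggg, gggh, gghg, gghh, ghgg, ghgh, ghhg, ghhh, hggg, hggh, hghg, hghh, hhgg, hhgh, hhhg, hhhh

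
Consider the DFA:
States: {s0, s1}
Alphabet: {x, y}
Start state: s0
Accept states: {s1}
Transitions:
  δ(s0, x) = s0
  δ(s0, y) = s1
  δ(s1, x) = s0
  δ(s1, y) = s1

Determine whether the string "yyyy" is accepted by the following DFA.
Processing string "yyyy":
  s0 --y--> s1
  s1 --y--> s1
  s1 --y--> s1
  s1 --y--> s1
Final state: s1
Accept states: {s1}
Yes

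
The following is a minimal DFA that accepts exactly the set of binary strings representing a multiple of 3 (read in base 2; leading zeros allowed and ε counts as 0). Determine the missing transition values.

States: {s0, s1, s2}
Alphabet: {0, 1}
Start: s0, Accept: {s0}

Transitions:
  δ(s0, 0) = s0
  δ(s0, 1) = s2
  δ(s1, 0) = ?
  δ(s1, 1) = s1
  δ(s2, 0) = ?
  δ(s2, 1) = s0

From the language and accept set, identify what each state tracks — s0: value ≡ 0 (mod 3); s1: value ≡ 2 (mod 3); s2: value ≡ 1 (mod 3).
Each missing δ(q, a) is the state matching the new tracked value after reading a.
δ(s1, 0) = s2; δ(s2, 0) = s1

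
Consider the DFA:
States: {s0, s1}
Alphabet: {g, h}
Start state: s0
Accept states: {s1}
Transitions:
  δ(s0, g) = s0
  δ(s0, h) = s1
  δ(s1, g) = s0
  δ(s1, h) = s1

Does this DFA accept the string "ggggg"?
Processing string "ggggg":
  s0 --g--> s0
  s0 --g--> s0
  s0 --g--> s0
  s0 --g--> s0
  s0 --g--> s0
Final state: s0
Accept states: {s1}
No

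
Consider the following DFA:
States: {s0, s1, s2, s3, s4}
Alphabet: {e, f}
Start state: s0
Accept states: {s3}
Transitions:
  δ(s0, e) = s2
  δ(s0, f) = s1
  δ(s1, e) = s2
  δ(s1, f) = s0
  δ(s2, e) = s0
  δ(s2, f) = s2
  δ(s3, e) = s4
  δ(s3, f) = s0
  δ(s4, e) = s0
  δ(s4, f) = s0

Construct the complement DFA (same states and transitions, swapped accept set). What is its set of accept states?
Complement accept states = All states \ Original accept states
= {s0, s1, s2, s3, s4} \ {s3}
{s0, s1, s2, s4}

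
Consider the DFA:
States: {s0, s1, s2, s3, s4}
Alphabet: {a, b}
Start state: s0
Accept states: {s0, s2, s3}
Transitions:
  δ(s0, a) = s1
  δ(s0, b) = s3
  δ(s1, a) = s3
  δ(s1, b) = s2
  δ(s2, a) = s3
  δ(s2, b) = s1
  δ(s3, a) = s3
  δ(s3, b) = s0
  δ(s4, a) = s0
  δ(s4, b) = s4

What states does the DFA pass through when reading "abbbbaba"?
read 'a': s0 → s1
  read 'b': s1 → s2
  read 'b': s2 → s1
  read 'b': s1 → s2
  read 'b': s2 → s1
  read 'a': s1 → s3
  read 'b': s3 → s0
  read 'a': s0 → s1
s0 -> s1 -> s2 -> s1 -> s2 -> s1 -> s3 -> s0 -> s1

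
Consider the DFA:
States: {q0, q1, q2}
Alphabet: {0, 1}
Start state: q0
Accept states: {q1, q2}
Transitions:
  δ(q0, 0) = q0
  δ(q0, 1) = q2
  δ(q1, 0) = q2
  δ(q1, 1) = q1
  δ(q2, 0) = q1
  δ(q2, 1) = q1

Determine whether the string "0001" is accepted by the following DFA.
Processing string "0001":
  q0 --0--> q0
  q0 --0--> q0
  q0 --0--> q0
  q0 --1--> q2
Final state: q2
Accept states: {q1, q2}
Yes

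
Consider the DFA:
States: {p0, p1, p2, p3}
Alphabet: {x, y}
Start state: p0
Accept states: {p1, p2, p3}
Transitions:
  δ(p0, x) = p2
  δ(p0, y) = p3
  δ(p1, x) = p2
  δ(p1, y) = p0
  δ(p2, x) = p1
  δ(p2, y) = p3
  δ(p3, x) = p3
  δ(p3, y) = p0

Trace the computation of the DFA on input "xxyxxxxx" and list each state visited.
read 'x': p0 → p2
  read 'x': p2 → p1
  read 'y': p1 → p0
  read 'x': p0 → p2
  read 'x': p2 → p1
  read 'x': p1 → p2
  read 'x': p2 → p1
  read 'x': p1 → p2
p0 -> p2 -> p1 -> p0 -> p2 -> p1 -> p2 -> p1 -> p2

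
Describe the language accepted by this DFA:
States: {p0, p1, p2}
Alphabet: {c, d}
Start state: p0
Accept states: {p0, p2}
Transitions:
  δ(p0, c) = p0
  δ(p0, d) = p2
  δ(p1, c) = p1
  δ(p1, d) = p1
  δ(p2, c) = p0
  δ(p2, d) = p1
Testing a few strings:
  'ddd' → reject
  'c' → accept
  'cc' → accept
  'cdcc' → accept
State roles: p0=last symbol not d (ok); p1=saw dd (dead); p2=last symbol d (ok)
All strings over {c,d} with no two consecutive d's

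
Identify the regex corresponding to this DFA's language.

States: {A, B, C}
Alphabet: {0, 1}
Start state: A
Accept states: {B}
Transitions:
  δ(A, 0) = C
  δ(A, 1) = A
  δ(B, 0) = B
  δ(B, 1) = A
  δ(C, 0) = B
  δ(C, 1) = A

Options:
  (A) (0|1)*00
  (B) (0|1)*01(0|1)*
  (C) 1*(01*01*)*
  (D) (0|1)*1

Check each option against the DFA on short strings; one disagreement eliminates an option:
  (A) (0|1)*00: agrees with the DFA on every string of length ≤ 6
  (B) (0|1)*01(0|1)*: on '00' the DFA goes A → C → B and accepts (B ∈ Accept), but the regex does not match it → eliminate
  (C) 1*(01*01*)*: on ε the DFA stays in A and rejects (A ∉ Accept), but the regex matches it → eliminate
  (D) (0|1)*1: on '1' the DFA goes A → A and rejects (A ∉ Accept), but the regex matches it → eliminate
Only (A) is consistent with the DFA.
(A) (0|1)*00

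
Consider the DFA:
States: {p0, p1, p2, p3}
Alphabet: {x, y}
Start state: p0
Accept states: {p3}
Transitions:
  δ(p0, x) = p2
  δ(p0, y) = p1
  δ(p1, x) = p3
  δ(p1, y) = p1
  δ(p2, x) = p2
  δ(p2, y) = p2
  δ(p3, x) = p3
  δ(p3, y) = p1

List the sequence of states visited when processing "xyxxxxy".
read 'x': p0 → p2
  read 'y': p2 → p2
  read 'x': p2 → p2
  read 'x': p2 → p2
  read 'x': p2 → p2
  read 'x': p2 → p2
  read 'y': p2 → p2
p0 -> p2 -> p2 -> p2 -> p2 -> p2 -> p2 -> p2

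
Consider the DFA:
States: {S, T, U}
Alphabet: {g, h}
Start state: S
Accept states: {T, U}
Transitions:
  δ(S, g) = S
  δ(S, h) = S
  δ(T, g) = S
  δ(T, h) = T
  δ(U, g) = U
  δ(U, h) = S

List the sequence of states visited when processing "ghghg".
read 'g': S → S
  read 'h': S → S
  read 'g': S → S
  read 'h': S → S
  read 'g': S → S
S -> S -> S -> S -> S -> S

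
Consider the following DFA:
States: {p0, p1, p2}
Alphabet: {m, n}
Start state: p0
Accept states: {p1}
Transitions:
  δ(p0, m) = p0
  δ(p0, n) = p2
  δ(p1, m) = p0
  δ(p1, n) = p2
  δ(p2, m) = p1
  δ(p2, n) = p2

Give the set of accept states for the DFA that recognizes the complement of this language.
Complement accept states = All states \ Original accept states
= {p0, p1, p2} \ {p1}
{p0, p2}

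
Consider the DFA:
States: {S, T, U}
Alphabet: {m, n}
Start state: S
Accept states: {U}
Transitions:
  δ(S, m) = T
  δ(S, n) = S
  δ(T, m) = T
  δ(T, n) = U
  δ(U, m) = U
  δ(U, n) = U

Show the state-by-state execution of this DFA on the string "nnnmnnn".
read 'n': S → S
  read 'n': S → S
  read 'n': S → S
  read 'm': S → T
  read 'n': T → U
  read 'n': U → U
  read 'n': U → U
S -> S -> S -> S -> T -> U -> U -> U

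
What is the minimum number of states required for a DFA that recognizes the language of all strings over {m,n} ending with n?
By Myhill–Nerode, count the distinguishable equivalence classes: two classes — last symbol is n vs. not.
2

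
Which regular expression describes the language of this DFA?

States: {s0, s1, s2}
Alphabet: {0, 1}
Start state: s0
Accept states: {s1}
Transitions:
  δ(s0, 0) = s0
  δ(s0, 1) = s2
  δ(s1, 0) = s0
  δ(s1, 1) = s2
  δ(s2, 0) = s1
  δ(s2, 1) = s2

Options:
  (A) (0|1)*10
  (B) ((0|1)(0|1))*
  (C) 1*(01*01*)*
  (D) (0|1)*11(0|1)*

Check each option against the DFA on short strings; one disagreement eliminates an option:
  (A) (0|1)*10: agrees with the DFA on every string of length ≤ 6
  (B) ((0|1)(0|1))*: on ε the DFA stays in s0 and rejects (s0 ∉ Accept), but the regex matches it → eliminate
  (C) 1*(01*01*)*: on ε the DFA stays in s0 and rejects (s0 ∉ Accept), but the regex matches it → eliminate
  (D) (0|1)*11(0|1)*: on '10' the DFA goes s0 → s2 → s1 and accepts (s1 ∈ Accept), but the regex does not match it → eliminate
Only (A) is consistent with the DFA.
(A) (0|1)*10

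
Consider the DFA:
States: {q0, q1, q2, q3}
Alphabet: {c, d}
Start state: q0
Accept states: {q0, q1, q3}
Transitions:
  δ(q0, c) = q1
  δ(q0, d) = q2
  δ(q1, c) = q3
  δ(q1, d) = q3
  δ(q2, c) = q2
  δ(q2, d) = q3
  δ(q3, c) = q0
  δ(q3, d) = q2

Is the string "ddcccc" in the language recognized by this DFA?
Processing string "ddcccc":
  q0 --d--> q2
  q2 --d--> q3
  q3 --c--> q0
  q0 --c--> q1
  q1 --c--> q3
  q3 --c--> q0
Final state: q0
Accept states: {q0, q1, q3}
Yes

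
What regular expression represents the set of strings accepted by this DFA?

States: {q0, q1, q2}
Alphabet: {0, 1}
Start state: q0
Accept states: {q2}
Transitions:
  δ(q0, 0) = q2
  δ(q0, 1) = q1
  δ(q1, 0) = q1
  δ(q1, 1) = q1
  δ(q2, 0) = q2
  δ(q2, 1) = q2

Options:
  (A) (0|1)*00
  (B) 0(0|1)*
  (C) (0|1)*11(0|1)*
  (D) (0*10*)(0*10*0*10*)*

Check each option against the DFA on short strings; one disagreement eliminates an option:
  (A) (0|1)*00: on '0' the DFA goes q0 → q2 and accepts (q2 ∈ Accept), but the regex does not match it → eliminate
  (B) 0(0|1)*: agrees with the DFA on every string of length ≤ 6
  (C) (0|1)*11(0|1)*: on '0' the DFA goes q0 → q2 and accepts (q2 ∈ Accept), but the regex does not match it → eliminate
  (D) (0*10*)(0*10*0*10*)*: on '0' the DFA goes q0 → q2 and accepts (q2 ∈ Accept), but the regex does not match it → eliminate
Only (B) is consistent with the DFA.
(B) 0(0|1)*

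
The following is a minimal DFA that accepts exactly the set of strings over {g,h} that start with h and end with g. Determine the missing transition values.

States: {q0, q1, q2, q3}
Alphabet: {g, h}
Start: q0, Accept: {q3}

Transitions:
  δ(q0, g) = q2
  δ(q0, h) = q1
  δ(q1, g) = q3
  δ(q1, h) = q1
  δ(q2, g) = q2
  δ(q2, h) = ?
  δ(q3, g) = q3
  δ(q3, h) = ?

From the language and accept set, identify what each state tracks — q0: no input read; q1: started with h, last symbol h; q2: started with g (dead); q3: started with h, last symbol g.
Each missing δ(q, a) is the state matching the new tracked value after reading a.
δ(q2, h) = q2; δ(q3, h) = q1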